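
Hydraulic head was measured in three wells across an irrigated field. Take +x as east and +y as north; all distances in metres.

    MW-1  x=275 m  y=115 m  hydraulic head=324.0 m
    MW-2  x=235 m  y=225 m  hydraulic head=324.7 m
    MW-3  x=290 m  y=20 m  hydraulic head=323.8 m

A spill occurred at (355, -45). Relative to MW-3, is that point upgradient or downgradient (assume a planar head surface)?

Differences from MW-1: to MW-2 (Δx, Δy, Δh) = (-40, 110, +0.7); to MW-3 = (15, -95, -0.2).
Determinant of the coordinate differences = (-40)·(-95) − 15·110 = 2150.
∂h/∂x = [(+0.7)·(-95) − (-0.2)·110] / 2150 = -0.02070
∂h/∂y = [(-40)·(-0.2) − 15·(+0.7)] / 2150 = -0.001163
Head at (355, -45) = 324.0 + (-0.02070)·(80) + (-0.001163)·(-160) = 322.53 m.
That is lower than the 323.8 m at MW-3, so the point is downgradient.

downgradient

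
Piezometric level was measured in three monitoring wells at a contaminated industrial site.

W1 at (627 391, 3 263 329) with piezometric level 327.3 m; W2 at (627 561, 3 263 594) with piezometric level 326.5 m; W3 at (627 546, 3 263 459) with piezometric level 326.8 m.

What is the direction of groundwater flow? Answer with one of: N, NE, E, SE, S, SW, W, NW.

NE

With h = a·x + b·y + c and W1 as origin, the differences give:
  170·a + 265·b = -0.8
  155·a + 130·b = -0.5
Eliminate b (×130 and ×265, subtract): -18975·a = 28.50 → a = ∂h/∂x = -0.001502
Back-substitute: b = ∂h/∂y = -0.002055.
Flow = −∇h = (+0.001502 east, +0.002055 north), which points northeast.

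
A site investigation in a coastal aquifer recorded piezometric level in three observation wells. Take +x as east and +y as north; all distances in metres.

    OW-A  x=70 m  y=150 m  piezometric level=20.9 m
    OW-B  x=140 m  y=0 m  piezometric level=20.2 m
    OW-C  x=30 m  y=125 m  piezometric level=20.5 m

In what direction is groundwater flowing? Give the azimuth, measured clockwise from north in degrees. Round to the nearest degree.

Three-point gradient (reference OW-A): Δ to OW-B = (70, -150, -0.7), Δ to OW-C = (-40, -25, -0.4).
∂h/∂x = +0.005484, ∂h/∂y = +0.007226 (det = -7750).
Flow direction (−∇h) has components (-0.005484 E, -0.007226 N).
Azimuth = atan2(E, N) = atan2(-0.005484, -0.007226) = 217.2° ≈ 217°.

217°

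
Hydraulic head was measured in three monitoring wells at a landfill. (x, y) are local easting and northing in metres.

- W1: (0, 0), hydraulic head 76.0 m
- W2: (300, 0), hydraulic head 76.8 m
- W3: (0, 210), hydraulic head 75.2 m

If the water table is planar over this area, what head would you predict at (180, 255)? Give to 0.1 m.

75.5 m

∂h/∂x = (76.8 − 76.0) / (300 − 0) = +0.002667
∂h/∂y = (75.2 − 76.0) / (210 − 0) = -0.003810
h(180, 255) = 76.0 + (+0.002667)·(180) + (-0.003810)·(255) = 76.0 +0.480 -0.971 = 75.509 m.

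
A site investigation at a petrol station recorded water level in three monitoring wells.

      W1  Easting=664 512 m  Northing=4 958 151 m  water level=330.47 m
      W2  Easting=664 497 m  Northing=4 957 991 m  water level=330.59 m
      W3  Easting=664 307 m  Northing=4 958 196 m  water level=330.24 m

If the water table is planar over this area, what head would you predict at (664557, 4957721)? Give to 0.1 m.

Taking W1 as reference: W2−W1 = (-15, -160, +0.12); W3−W1 = (-205, 45, -0.23).
Determinant of the coordinate differences = (-15)·45 − (-205)·(-160) = -33475.
∂h/∂x = [(+0.12)·45 − (-0.23)·(-160)] / -33475 = +0.0009380
∂h/∂y = [(-15)·(-0.23) − (-205)·(+0.12)] / -33475 = -0.0008379
h(664557, 4957721) = 330.47 + (+0.0009380)·(45) + (-0.0008379)·(-430) = 330.47 +0.042 +0.360 = 330.873 m.

330.9 m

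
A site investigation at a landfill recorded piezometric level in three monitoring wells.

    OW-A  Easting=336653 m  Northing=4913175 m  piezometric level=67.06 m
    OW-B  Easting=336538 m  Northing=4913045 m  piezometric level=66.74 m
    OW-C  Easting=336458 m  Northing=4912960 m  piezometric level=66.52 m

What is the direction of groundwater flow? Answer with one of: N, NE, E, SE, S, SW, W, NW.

W

With h = a·x + b·y + c and OW-A as origin, the differences give:
  (-115)·a + (-130)·b = -0.32
  (-195)·a + (-215)·b = -0.54
Eliminate b (×(-215) and ×(-130), subtract): -625·a = -1.400 → a = ∂h/∂x = +0.002240
Back-substitute: b = ∂h/∂y = +0.0004800.
Flow = −∇h = (-0.002240 east, -0.0004800 north), which points west.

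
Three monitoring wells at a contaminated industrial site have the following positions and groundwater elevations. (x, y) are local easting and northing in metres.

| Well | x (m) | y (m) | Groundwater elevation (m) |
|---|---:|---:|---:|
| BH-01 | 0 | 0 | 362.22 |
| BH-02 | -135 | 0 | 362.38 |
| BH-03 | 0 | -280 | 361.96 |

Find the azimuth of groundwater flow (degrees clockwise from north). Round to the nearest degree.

128°

∂h/∂x = (362.38 − 362.22) / (-135 − 0) = -0.001185
∂h/∂y = (361.96 − 362.22) / (-280 − 0) = +0.0009286
Flow direction (−∇h) has components (+0.001185 E, -0.0009286 N).
Azimuth = atan2(E, N) = atan2(+0.001185, -0.0009286) = 128.1° ≈ 128°.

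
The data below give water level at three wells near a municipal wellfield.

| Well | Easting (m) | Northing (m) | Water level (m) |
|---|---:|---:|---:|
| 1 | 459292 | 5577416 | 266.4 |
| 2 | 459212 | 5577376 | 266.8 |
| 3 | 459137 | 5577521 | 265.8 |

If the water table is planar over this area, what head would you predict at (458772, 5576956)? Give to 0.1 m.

270.5 m

Differences from 1: to 2 (Δx, Δy, Δh) = (-80, -40, +0.4); to 3 = (-155, 105, -0.6).
Determinant of the coordinate differences = (-80)·105 − (-155)·(-40) = -14600.
∂h/∂x = [(+0.4)·105 − (-0.6)·(-40)] / -14600 = -0.001233
∂h/∂y = [(-80)·(-0.6) − (-155)·(+0.4)] / -14600 = -0.007534
h(458772, 5576956) = 266.4 + (-0.001233)·(-520) + (-0.007534)·(-460) = 266.4 +0.641 +3.466 = 270.507 m.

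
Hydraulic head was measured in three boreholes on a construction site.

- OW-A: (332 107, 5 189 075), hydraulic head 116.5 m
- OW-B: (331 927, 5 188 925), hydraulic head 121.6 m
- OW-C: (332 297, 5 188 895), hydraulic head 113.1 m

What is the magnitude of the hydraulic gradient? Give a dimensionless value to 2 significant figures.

0.024

Differences from OW-A: to OW-B (Δx, Δy, Δh) = (-180, -150, +5.1); to OW-C = (190, -180, -3.4).
Determinant of the coordinate differences = (-180)·(-180) − 190·(-150) = 60900.
∂h/∂x = [(+5.1)·(-180) − (-3.4)·(-150)] / 60900 = -0.02345
∂h/∂y = [(-180)·(-3.4) − 190·(+5.1)] / 60900 = -0.005862
|∇h| = √(-0.02345² + -0.005862²) = 0.02417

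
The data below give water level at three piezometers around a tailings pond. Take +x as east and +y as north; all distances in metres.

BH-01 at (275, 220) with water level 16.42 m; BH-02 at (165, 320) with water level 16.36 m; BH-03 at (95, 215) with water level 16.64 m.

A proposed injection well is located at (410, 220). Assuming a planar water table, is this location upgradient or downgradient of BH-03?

downgradient

Taking BH-01 as reference: BH-02−BH-01 = (-110, 100, -0.06); BH-03−BH-01 = (-180, -5, +0.22).
Determinant of the coordinate differences = (-110)·(-5) − (-180)·100 = 18550.
∂h/∂x = [(-0.06)·(-5) − (+0.22)·100] / 18550 = -0.001170
∂h/∂y = [(-110)·(+0.22) − (-180)·(-0.06)] / 18550 = -0.001887
Head at (410, 220) = 16.42 + (-0.001170)·(135) + (-0.001887)·(0) = 16.26 m.
That is lower than the 16.64 m at BH-03, so the point is downgradient.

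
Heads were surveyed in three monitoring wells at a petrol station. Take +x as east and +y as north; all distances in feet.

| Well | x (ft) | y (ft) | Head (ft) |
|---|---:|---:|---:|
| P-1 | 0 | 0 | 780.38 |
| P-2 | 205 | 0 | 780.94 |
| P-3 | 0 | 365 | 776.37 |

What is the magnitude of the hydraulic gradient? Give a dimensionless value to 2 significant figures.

∂h/∂x = (780.94 − 780.38) / (205 − 0) = +0.002732
∂h/∂y = (776.37 − 780.38) / (365 − 0) = -0.01099
|∇h| = √(0.002732² + -0.01099²) = 0.01132

0.011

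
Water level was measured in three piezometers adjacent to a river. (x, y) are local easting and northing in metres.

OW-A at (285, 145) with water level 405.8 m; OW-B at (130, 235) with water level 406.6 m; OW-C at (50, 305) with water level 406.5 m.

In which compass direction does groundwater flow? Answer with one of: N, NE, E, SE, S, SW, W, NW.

Differences from OW-A: to OW-B (Δx, Δy, Δh) = (-155, 90, +0.8); to OW-C = (-235, 160, +0.7).
Solve a·Δx + b·Δy = Δh: det = (-155)·160 − (-235)·90 = -3650.
∂h/∂x = [(+0.8)·160 − (+0.7)·90] / -3650 = -0.01781
∂h/∂y = [(-155)·(+0.7) − (-235)·(+0.8)] / -3650 = -0.02178
Flow = −∇h = (+0.01781 east, +0.02178 north), which points northeast.

NE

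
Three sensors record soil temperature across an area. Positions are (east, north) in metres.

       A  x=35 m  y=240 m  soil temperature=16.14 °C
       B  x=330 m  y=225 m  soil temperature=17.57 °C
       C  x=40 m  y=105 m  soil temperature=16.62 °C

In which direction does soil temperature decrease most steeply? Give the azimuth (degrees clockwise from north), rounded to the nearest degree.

306°

Three-point gradient (reference A): Δ to B = (295, -15, +1.43), Δ to C = (5, -135, +0.48).
∂T/∂x = +0.004675, ∂T/∂y = -0.003382 (det = -39750).
Steepest decrease is along −∇f: components (-0.004675 E, +0.003382 N).
Azimuth = atan2(-0.004675, +0.003382) = 305.9° ≈ 306°.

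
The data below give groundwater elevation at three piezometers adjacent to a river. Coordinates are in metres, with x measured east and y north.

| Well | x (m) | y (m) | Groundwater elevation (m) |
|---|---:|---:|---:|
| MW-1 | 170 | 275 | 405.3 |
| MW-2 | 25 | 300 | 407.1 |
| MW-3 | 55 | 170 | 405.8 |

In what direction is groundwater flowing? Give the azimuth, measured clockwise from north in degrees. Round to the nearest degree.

Differences from MW-1: to MW-2 (Δx, Δy, Δh) = (-145, 25, +1.8); to MW-3 = (-115, -105, +0.5).
Solve a·Δx + b·Δy = Δh: det = (-145)·(-105) − (-115)·25 = 18100.
∂h/∂x = [(+1.8)·(-105) − (+0.5)·25] / 18100 = -0.01113
∂h/∂y = [(-145)·(+0.5) − (-115)·(+1.8)] / 18100 = +0.007431
Flow direction (−∇h) has components (+0.01113 E, -0.007431 N).
Azimuth = atan2(E, N) = atan2(+0.01113, -0.007431) = 123.7° ≈ 124°.

124°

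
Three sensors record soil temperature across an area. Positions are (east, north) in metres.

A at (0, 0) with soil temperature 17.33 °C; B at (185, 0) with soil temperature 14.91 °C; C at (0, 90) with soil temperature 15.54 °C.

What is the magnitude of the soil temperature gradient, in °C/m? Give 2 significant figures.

0.024 °C/m

∂T/∂x = (14.91 − 17.33) / (185 − 0) = -0.01308
∂T/∂y = (15.54 − 17.33) / (90 − 0) = -0.01989
|∇f| = √(-0.01308² + -0.01989²) = 0.02381 °C/m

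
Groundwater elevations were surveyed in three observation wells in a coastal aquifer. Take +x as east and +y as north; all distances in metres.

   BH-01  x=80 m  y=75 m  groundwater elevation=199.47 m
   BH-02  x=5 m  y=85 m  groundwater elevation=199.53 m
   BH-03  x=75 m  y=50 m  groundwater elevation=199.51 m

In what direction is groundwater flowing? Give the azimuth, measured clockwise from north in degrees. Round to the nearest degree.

With h = a·x + b·y + c and BH-01 as origin, the differences give:
  (-75)·a + 10·b = +0.06
  (-5)·a + (-25)·b = +0.04
Eliminate b (×(-25) and ×10, subtract): 1925·a = -1.900 → a = ∂h/∂x = -0.0009870
Back-substitute: b = ∂h/∂y = -0.001403.
Flow direction (−∇h) has components (+0.0009870 E, +0.001403 N).
Azimuth = atan2(E, N) = atan2(+0.0009870, +0.001403) = 35.1° ≈ 035°.

035°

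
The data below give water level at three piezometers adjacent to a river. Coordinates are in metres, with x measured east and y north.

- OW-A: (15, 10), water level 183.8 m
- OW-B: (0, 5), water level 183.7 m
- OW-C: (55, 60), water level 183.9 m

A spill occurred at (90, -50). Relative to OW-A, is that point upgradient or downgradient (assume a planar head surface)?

Differences from OW-A: to OW-B (Δx, Δy, Δh) = (-15, -5, -0.1); to OW-C = (40, 50, +0.1).
Solve a·Δx + b·Δy = Δh: det = (-15)·50 − 40·(-5) = -550.
∂h/∂x = [(-0.1)·50 − (+0.1)·(-5)] / -550 = +0.008182
∂h/∂y = [(-15)·(+0.1) − 40·(-0.1)] / -550 = -0.004545
Head at (90, -50) = 183.8 + (+0.008182)·(75) + (-0.004545)·(-60) = 184.69 m.
That is higher than the 183.8 m at OW-A, so the point is upgradient.

upgradient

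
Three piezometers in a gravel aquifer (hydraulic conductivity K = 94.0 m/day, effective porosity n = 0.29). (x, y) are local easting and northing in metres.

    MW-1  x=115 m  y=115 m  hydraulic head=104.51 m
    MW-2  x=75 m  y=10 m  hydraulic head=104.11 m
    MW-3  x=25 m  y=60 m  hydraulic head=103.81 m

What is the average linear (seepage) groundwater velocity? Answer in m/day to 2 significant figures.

Taking MW-1 as reference: MW-2−MW-1 = (-40, -105, -0.40); MW-3−MW-1 = (-90, -55, -0.70).
Determinant of the coordinate differences = (-40)·(-55) − (-90)·(-105) = -7250.
∂h/∂x = [(-0.40)·(-55) − (-0.70)·(-105)] / -7250 = +0.007103
∂h/∂y = [(-40)·(-0.70) − (-90)·(-0.40)] / -7250 = +0.001103
|∇h| = √(0.007103² + 0.001103²) = 0.007188
Seepage velocity v = K·i/n = 94.0 × 0.007188 / 0.29 = 2.33 m/day.

2.3 m/day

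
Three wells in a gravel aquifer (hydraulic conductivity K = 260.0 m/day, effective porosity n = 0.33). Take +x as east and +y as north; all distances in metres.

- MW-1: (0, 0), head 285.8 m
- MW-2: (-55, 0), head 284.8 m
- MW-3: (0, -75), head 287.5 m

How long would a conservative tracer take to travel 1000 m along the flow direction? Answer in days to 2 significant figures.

∂h/∂x = (284.8 − 285.8) / (-55 − 0) = +0.01818
∂h/∂y = (287.5 − 285.8) / (-75 − 0) = -0.02267
|∇h| = √(0.01818² + -0.02267²) = 0.02906
Seepage velocity v = K·i/n = 260.0 × 0.02906 / 0.33 = 22.9 m/day.
t = 1000 / 22.9 = 43.67 days.

44 days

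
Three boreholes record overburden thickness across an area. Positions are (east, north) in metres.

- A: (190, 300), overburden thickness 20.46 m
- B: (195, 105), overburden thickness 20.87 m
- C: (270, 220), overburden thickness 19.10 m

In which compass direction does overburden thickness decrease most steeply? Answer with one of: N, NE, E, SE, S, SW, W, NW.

Taking A as reference: B−A = (5, -195, +0.41); C−A = (80, -80, -1.36).
Determinant of the coordinate differences = 5·(-80) − 80·(-195) = 15200.
∂d/∂x = [(+0.41)·(-80) − (-1.36)·(-195)] / 15200 = -0.01961
∂d/∂y = [5·(-1.36) − 80·(+0.41)] / 15200 = -0.002605
Steepest decrease is along −∇f = (+0.01961 E, +0.002605 N) → east.

E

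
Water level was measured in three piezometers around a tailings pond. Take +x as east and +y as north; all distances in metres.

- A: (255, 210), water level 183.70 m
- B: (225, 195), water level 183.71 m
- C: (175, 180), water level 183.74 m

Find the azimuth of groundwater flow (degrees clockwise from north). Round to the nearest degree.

143°

With h = a·x + b·y + c and A as origin, the differences give:
  (-30)·a + (-15)·b = +0.01
  (-80)·a + (-30)·b = +0.04
Eliminate b (×(-30) and ×(-15), subtract): -300·a = 0.300 → a = ∂h/∂x = -0.0010000
Back-substitute: b = ∂h/∂y = +0.001333.
Flow direction (−∇h) has components (+0.0010000 E, -0.001333 N).
Azimuth = atan2(E, N) = atan2(+0.0010000, -0.001333) = 143.1° ≈ 143°.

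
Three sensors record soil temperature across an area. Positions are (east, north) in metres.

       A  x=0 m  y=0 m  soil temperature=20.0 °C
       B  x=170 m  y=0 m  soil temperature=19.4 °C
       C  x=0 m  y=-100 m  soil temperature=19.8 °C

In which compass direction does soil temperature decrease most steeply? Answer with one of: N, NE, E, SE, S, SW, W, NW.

∂T/∂x = (19.4 − 20.0) / (170 − 0) = -0.003529
∂T/∂y = (19.8 − 20.0) / (-100 − 0) = +0.002000
Steepest decrease is along −∇f = (+0.003529 E, -0.002000 N) → southeast.

SE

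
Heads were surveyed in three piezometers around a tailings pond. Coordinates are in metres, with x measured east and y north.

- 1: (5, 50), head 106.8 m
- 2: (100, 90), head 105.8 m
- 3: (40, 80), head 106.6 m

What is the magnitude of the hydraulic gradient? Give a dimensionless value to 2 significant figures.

0.019

Differences from 1: to 2 (Δx, Δy, Δh) = (95, 40, -1.0); to 3 = (35, 30, -0.2).
Solve a·Δx + b·Δy = Δh: det = 95·30 − 35·40 = 1450.
∂h/∂x = [(-1.0)·30 − (-0.2)·40] / 1450 = -0.01517
∂h/∂y = [95·(-0.2) − 35·(-1.0)] / 1450 = +0.01103
|∇h| = √(-0.01517² + 0.01103²) = 0.01876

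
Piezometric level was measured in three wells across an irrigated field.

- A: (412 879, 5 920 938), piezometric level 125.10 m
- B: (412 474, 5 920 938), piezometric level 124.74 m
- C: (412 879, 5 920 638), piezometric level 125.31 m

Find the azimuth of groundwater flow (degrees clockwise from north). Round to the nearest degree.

308°

∂h/∂x = (124.74 − 125.10) / (412474 − 412879) = +0.0008889
∂h/∂y = (125.31 − 125.10) / (5920638 − 5920938) = -0.0007000
Flow direction (−∇h) has components (-0.0008889 E, +0.0007000 N).
Azimuth = atan2(E, N) = atan2(-0.0008889, +0.0007000) = 308.2° ≈ 308°.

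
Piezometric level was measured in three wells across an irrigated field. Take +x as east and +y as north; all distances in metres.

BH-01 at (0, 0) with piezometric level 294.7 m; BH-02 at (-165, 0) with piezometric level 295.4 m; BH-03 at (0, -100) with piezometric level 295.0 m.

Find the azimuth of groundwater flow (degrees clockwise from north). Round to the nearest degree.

∂h/∂x = (295.4 − 294.7) / (-165 − 0) = -0.004242
∂h/∂y = (295.0 − 294.7) / (-100 − 0) = -0.003000
Flow direction (−∇h) has components (+0.004242 E, +0.003000 N).
Azimuth = atan2(E, N) = atan2(+0.004242, +0.003000) = 54.7° ≈ 055°.

055°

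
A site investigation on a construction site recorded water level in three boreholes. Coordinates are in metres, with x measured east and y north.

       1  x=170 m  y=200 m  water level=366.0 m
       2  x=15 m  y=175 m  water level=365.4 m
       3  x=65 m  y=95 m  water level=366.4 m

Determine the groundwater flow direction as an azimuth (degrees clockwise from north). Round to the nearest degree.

330°

Three-point gradient (reference 1): Δ to 2 = (-155, -25, -0.6), Δ to 3 = (-105, -105, +0.4).
∂h/∂x = +0.005348, ∂h/∂y = -0.009158 (det = 13650).
Flow direction (−∇h) has components (-0.005348 E, +0.009158 N).
Azimuth = atan2(E, N) = atan2(-0.005348, +0.009158) = 329.7° ≈ 330°.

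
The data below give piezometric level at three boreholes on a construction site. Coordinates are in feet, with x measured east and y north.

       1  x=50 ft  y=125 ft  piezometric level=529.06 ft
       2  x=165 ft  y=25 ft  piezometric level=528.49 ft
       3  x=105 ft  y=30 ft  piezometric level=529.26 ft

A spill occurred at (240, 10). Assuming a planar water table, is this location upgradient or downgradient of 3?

downgradient

Three-point gradient (reference 1): Δ to 2 = (115, -100, -0.57), Δ to 3 = (55, -95, +0.20).
∂h/∂x = -0.01367, ∂h/∂y = -0.01002 (det = -5425).
Head at (240, 10) = 529.06 + (-0.01367)·(190) + (-0.01002)·(-115) = 527.62 ft.
That is lower than the 529.26 ft at 3, so the point is downgradient.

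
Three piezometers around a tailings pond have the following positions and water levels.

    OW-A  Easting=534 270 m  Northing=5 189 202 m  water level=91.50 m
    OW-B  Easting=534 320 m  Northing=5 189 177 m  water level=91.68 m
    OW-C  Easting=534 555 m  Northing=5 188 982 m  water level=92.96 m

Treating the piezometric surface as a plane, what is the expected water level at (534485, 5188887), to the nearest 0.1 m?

Differences from OW-A: to OW-B (Δx, Δy, Δh) = (50, -25, +0.18); to OW-C = (285, -220, +1.46).
Determinant of the coordinate differences = 50·(-220) − 285·(-25) = -3875.
∂h/∂x = [(+0.18)·(-220) − (+1.46)·(-25)] / -3875 = +0.0008000
∂h/∂y = [50·(+1.46) − 285·(+0.18)] / -3875 = -0.005600
h(534485, 5188887) = 91.50 + (+0.0008000)·(215) + (-0.005600)·(-315) = 91.50 +0.172 +1.764 = 93.436 m.

93.4 m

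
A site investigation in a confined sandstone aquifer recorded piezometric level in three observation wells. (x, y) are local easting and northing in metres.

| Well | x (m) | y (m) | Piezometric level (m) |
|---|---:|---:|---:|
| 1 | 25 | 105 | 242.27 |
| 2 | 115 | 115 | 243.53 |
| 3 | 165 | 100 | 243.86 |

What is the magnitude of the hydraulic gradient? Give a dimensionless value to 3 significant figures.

0.0216

With h = a·x + b·y + c and 1 as origin, the differences give:
  90·a + 10·b = +1.26
  140·a + (-5)·b = +1.59
Eliminate b (×(-5) and ×10, subtract): -1850·a = -22.200 → a = ∂h/∂x = +0.01200
Back-substitute: b = ∂h/∂y = +0.01800.
|∇h| = √(0.01200² + 0.01800²) = 0.02163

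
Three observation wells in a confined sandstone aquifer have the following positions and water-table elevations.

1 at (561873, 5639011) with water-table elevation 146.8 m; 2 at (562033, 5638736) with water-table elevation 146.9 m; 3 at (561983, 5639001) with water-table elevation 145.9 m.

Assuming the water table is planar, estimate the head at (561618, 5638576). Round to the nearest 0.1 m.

151.4 m

With h = a·x + b·y + c and 1 as origin, the differences give:
  160·a + (-275)·b = +0.1
  110·a + (-10)·b = -0.9
Eliminate b (×(-10) and ×(-275), subtract): 28650·a = -248.50 → a = ∂h/∂x = -0.008674
Back-substitute: b = ∂h/∂y = -0.005410.
h(561618, 5638576) = 146.8 + (-0.008674)·(-255) + (-0.005410)·(-435) = 146.8 +2.212 +2.353 = 151.365 m.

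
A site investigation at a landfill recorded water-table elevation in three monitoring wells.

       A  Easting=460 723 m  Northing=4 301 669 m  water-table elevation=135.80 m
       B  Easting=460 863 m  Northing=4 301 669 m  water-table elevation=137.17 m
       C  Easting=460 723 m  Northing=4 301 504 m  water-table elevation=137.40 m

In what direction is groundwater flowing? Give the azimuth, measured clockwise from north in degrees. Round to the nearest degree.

∂h/∂x = (137.17 − 135.80) / (460863 − 460723) = +0.009786
∂h/∂y = (137.40 − 135.80) / (4301504 − 4301669) = -0.009697
Flow direction (−∇h) has components (-0.009786 E, +0.009697 N).
Azimuth = atan2(E, N) = atan2(-0.009786, +0.009697) = 314.7° ≈ 315°.

315°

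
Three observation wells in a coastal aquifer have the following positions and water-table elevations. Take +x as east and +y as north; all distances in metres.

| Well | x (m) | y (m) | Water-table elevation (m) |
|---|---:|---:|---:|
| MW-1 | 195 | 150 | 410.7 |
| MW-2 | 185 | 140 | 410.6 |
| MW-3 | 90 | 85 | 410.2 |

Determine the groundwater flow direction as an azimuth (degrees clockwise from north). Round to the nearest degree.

165°

With h = a·x + b·y + c and MW-1 as origin, the differences give:
  (-10)·a + (-10)·b = -0.1
  (-105)·a + (-65)·b = -0.5
Eliminate b (×(-65) and ×(-10), subtract): -400·a = 1.50 → a = ∂h/∂x = -0.003750
Back-substitute: b = ∂h/∂y = +0.01375.
Flow direction (−∇h) has components (+0.003750 E, -0.01375 N).
Azimuth = atan2(E, N) = atan2(+0.003750, -0.01375) = 164.7° ≈ 165°.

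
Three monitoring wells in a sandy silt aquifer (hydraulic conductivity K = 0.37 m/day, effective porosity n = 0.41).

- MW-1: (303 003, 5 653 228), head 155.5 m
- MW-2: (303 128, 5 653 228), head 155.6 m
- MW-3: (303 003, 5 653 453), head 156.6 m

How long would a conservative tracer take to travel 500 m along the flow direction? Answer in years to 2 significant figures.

∂h/∂x = (155.6 − 155.5) / (303128 − 303003) = +0.0008000
∂h/∂y = (156.6 − 155.5) / (5653453 − 5653228) = +0.004889
|∇h| = √(0.0008000² + 0.004889²) = 0.004954
Seepage velocity v = K·i/n = 0.37 × 0.004954 / 0.41 = 0.004471 m/day.
t = 500 / 0.004471 = 1.118e+05 days = 306 years.

310 years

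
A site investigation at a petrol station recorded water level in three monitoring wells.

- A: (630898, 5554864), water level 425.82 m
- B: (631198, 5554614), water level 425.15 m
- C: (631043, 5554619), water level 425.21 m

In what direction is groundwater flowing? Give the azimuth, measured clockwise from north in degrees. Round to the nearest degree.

Three-point gradient (reference A): Δ to B = (300, -250, -0.67), Δ to C = (145, -245, -0.61).
∂h/∂x = -0.0003128, ∂h/∂y = +0.002305 (det = -37250).
Flow direction (−∇h) has components (+0.0003128 E, -0.002305 N).
Azimuth = atan2(E, N) = atan2(+0.0003128, -0.002305) = 172.3° ≈ 172°.

172°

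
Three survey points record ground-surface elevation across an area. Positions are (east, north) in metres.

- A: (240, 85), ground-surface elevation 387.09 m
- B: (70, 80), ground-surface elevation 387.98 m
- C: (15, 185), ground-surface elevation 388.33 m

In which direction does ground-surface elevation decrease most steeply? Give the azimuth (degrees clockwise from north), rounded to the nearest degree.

096°

With z = a·x + b·y + c and A as origin, the differences give:
  (-170)·a + (-5)·b = +0.89
  (-225)·a + 100·b = +1.24
Eliminate b (×100 and ×(-5), subtract): -18125·a = 95.200 → a = ∂z/∂x = -0.005252
Back-substitute: b = ∂z/∂y = +0.0005821.
Steepest decrease is along −∇f: components (+0.005252 E, -0.0005821 N).
Azimuth = atan2(+0.005252, -0.0005821) = 96.3° ≈ 096°.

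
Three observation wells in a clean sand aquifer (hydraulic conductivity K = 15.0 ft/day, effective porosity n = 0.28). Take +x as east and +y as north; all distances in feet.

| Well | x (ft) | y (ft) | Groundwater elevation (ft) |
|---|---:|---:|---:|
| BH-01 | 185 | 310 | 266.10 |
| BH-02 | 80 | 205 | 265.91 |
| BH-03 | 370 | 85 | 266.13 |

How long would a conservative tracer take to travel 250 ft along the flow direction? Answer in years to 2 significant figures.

9.8 years

Taking BH-01 as reference: BH-02−BH-01 = (-105, -105, -0.19); BH-03−BH-01 = (185, -225, +0.03).
Determinant of the coordinate differences = (-105)·(-225) − 185·(-105) = 43050.
∂h/∂x = [(-0.19)·(-225) − (+0.03)·(-105)] / 43050 = +0.001066
∂h/∂y = [(-105)·(+0.03) − 185·(-0.19)] / 43050 = +0.0007433
|∇h| = √(0.001066² + 0.0007433²) = 0.0013
Seepage velocity v = K·i/n = 15.0 × 0.0013 / 0.28 = 0.06964 ft/day.
t = 250 / 0.06964 = 3590 days = 9.83 years.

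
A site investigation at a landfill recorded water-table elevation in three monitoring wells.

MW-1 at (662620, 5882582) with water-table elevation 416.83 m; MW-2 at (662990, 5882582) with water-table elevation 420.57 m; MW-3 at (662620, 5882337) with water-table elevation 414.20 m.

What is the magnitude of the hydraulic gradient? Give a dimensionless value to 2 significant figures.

∂h/∂x = (420.57 − 416.83) / (662990 − 662620) = +0.01011
∂h/∂y = (414.20 − 416.83) / (5882337 − 5882582) = +0.01073
|∇h| = √(0.01011² + 0.01073²) = 0.01474

0.015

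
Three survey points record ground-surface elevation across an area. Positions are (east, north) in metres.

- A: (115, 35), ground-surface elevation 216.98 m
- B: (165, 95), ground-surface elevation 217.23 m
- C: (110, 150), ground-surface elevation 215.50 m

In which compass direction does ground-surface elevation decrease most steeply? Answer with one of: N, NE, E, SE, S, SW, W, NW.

NW

Differences from A: to B (Δx, Δy, Δh) = (50, 60, +0.25); to C = (-5, 115, -1.48).
Solve a·Δx + b·Δy = Δz: det = 50·115 − (-5)·60 = 6050.
∂z/∂x = [(+0.25)·115 − (-1.48)·60] / 6050 = +0.01943
∂z/∂y = [50·(-1.48) − (-5)·(+0.25)] / 6050 = -0.01202
Steepest decrease is along −∇f = (-0.01943 E, +0.01202 N) → northwest.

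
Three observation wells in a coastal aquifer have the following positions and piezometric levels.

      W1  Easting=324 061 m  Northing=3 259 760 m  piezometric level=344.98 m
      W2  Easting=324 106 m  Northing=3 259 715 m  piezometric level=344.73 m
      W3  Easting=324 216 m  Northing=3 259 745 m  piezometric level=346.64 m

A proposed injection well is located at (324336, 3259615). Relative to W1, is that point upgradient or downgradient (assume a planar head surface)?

upgradient

Differences from W1: to W2 (Δx, Δy, Δh) = (45, -45, -0.25); to W3 = (155, -15, +1.66).
Determinant of the coordinate differences = 45·(-15) − 155·(-45) = 6300.
∂h/∂x = [(-0.25)·(-15) − (+1.66)·(-45)] / 6300 = +0.01245
∂h/∂y = [45·(+1.66) − 155·(-0.25)] / 6300 = +0.01801
Head at (324336, 3259615) = 344.98 + (+0.01245)·(275) + (+0.01801)·(-145) = 345.79 m.
That is higher than the 344.98 m at W1, so the point is upgradient.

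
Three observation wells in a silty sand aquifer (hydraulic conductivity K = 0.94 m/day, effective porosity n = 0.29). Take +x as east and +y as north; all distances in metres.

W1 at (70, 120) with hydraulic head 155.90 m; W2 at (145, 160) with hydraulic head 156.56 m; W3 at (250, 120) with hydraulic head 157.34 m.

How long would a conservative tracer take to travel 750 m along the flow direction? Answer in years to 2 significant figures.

Taking W1 as reference: W2−W1 = (75, 40, +0.66); W3−W1 = (180, 0, +1.44).
Determinant of the coordinate differences = 75·0 − 180·40 = -7200.
∂h/∂x = [(+0.66)·0 − (+1.44)·40] / -7200 = +0.008000
∂h/∂y = [75·(+1.44) − 180·(+0.66)] / -7200 = +0.001500
|∇h| = √(0.008000² + 0.001500²) = 0.008139
Seepage velocity v = K·i/n = 0.94 × 0.008139 / 0.29 = 0.02638 m/day.
t = 750 / 0.02638 = 2.843e+04 days = 77.8 years.

78 years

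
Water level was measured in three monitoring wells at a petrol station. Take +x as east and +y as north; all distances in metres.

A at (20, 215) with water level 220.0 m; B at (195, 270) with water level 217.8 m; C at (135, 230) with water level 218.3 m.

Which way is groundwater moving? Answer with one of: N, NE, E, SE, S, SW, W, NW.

With h = a·x + b·y + c and A as origin, the differences give:
  175·a + 55·b = -2.2
  115·a + 15·b = -1.7
Eliminate b (×15 and ×55, subtract): -3700·a = 60.50 → a = ∂h/∂x = -0.01635
Back-substitute: b = ∂h/∂y = +0.01203.
Flow = −∇h = (+0.01635 east, -0.01203 north), which points southeast.

SE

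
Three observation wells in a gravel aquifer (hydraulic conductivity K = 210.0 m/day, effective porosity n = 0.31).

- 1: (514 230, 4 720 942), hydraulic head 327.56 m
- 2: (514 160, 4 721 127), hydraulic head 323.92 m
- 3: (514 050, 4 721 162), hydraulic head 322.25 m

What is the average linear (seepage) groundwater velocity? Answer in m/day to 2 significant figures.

With h = a·x + b·y + c and 1 as origin, the differences give:
  (-70)·a + 185·b = -3.64
  (-180)·a + 220·b = -5.31
Eliminate b (×220 and ×185, subtract): 17900·a = 181.550 → a = ∂h/∂x = +0.01014
Back-substitute: b = ∂h/∂y = -0.01584.
|∇h| = √(0.01014² + -0.01584²) = 0.01881
Seepage velocity v = K·i/n = 210.0 × 0.01881 / 0.31 = 12.74 m/day.

13 m/day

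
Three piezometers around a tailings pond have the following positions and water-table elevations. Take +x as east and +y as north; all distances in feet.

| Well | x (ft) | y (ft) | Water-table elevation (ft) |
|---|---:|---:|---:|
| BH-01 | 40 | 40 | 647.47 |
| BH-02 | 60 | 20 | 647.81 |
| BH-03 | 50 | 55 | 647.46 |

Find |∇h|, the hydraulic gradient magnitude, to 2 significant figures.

Differences from BH-01: to BH-02 (Δx, Δy, Δh) = (20, -20, +0.34); to BH-03 = (10, 15, -0.01).
Solve a·Δx + b·Δy = Δh: det = 20·15 − 10·(-20) = 500.
∂h/∂x = [(+0.34)·15 − (-0.01)·(-20)] / 500 = +0.009800
∂h/∂y = [20·(-0.01) − 10·(+0.34)] / 500 = -0.007200
|∇h| = √(0.009800² + -0.007200²) = 0.01216

0.012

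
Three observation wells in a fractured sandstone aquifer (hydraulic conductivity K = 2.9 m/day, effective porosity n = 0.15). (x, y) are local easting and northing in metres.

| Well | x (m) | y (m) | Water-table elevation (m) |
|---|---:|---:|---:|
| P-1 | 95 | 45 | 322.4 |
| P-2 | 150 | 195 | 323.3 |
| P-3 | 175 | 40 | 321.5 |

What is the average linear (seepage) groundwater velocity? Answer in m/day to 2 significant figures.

0.28 m/day

Three-point gradient (reference P-1): Δ to P-2 = (55, 150, +0.9), Δ to P-3 = (80, -5, -0.9).
∂h/∂x = -0.01063, ∂h/∂y = +0.009898 (det = -12275).
|∇h| = √(-0.01063² + 0.009898²) = 0.01452
Seepage velocity v = K·i/n = 2.9 × 0.01452 / 0.15 = 0.2807 m/day.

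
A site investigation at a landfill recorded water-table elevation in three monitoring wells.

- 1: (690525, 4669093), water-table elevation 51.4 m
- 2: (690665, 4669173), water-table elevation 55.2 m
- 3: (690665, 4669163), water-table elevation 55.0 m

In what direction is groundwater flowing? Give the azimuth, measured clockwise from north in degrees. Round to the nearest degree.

Taking 1 as reference: 2−1 = (140, 80, +3.8); 3−1 = (140, 70, +3.6).
Determinant of the coordinate differences = 140·70 − 140·80 = -1400.
∂h/∂x = [(+3.8)·70 − (+3.6)·80] / -1400 = +0.01571
∂h/∂y = [140·(+3.6) − 140·(+3.8)] / -1400 = +0.02000
Flow direction (−∇h) has components (-0.01571 E, -0.02000 N).
Azimuth = atan2(E, N) = atan2(-0.01571, -0.02000) = 218.2° ≈ 218°.

218°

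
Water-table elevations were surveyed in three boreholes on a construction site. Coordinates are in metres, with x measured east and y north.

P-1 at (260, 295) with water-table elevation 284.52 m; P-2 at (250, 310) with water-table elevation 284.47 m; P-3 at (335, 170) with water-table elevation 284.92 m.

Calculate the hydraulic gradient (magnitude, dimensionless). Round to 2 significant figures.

0.0028

Taking P-1 as reference: P-2−P-1 = (-10, 15, -0.05); P-3−P-1 = (75, -125, +0.40).
Solve a·Δx + b·Δy = Δh: det = (-10)·(-125) − 75·15 = 125.
∂h/∂x = [(-0.05)·(-125) − (+0.40)·15] / 125 = +0.002000
∂h/∂y = [(-10)·(+0.40) − 75·(-0.05)] / 125 = -0.002000
|∇h| = √(0.002000² + -0.002000²) = 0.002828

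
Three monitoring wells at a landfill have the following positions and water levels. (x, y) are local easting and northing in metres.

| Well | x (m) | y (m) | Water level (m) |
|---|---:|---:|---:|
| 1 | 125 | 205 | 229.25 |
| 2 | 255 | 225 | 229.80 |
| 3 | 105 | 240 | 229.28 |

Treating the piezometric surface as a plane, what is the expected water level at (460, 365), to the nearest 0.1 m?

231.0 m

Three-point gradient (reference 1): Δ to 2 = (130, 20, +0.55), Δ to 3 = (-20, 35, +0.03).
∂h/∂x = +0.003768, ∂h/∂y = +0.003010 (det = 4950).
h(460, 365) = 229.25 + (+0.003768)·(335) + (+0.003010)·(160) = 229.25 +1.262 +0.482 = 230.994 m.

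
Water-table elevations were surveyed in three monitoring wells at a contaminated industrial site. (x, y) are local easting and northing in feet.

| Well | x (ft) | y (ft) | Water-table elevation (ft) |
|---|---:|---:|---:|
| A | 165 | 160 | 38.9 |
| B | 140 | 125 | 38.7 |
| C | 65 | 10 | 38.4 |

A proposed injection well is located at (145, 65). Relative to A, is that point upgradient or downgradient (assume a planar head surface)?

upgradient

Three-point gradient (reference A): Δ to B = (-25, -35, -0.2), Δ to C = (-100, -150, -0.5).
∂h/∂x = +0.05000, ∂h/∂y = -0.03000 (det = 250).
Head at (145, 65) = 38.9 + (+0.05000)·(-20) + (-0.03000)·(-95) = 40.75 ft.
That is higher than the 38.9 ft at A, so the point is upgradient.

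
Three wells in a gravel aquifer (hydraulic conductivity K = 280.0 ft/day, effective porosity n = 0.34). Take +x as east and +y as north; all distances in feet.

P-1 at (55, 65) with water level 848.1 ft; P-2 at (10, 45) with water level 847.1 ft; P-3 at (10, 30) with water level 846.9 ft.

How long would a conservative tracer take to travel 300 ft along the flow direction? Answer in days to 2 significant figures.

Differences from P-1: to P-2 (Δx, Δy, Δh) = (-45, -20, -1.0); to P-3 = (-45, -35, -1.2).
Solve a·Δx + b·Δy = Δh: det = (-45)·(-35) − (-45)·(-20) = 675.
∂h/∂x = [(-1.0)·(-35) − (-1.2)·(-20)] / 675 = +0.01630
∂h/∂y = [(-45)·(-1.2) − (-45)·(-1.0)] / 675 = +0.01333
|∇h| = √(0.01630² + 0.01333²) = 0.02106
Seepage velocity v = K·i/n = 280.0 × 0.02106 / 0.34 = 17.34 ft/day.
t = 300 / 17.34 = 17.3 days.

17 days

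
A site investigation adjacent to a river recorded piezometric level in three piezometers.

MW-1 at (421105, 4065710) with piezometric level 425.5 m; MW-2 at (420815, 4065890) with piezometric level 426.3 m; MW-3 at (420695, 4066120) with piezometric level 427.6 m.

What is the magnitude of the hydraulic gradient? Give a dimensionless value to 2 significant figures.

Taking MW-1 as reference: MW-2−MW-1 = (-290, 180, +0.8); MW-3−MW-1 = (-410, 410, +2.1).
Determinant of the coordinate differences = (-290)·410 − (-410)·180 = -45100.
∂h/∂x = [(+0.8)·410 − (+2.1)·180] / -45100 = +0.001109
∂h/∂y = [(-290)·(+2.1) − (-410)·(+0.8)] / -45100 = +0.006231
|∇h| = √(0.001109² + 0.006231²) = 0.006329

0.0063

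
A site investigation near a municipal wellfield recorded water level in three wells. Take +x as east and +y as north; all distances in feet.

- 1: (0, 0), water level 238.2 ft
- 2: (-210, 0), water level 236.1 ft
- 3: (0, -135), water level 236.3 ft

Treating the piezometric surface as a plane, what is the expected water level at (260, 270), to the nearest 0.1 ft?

244.6 ft

∂h/∂x = (236.1 − 238.2) / (-210 − 0) = +0.010000
∂h/∂y = (236.3 − 238.2) / (-135 − 0) = +0.01407
h(260, 270) = 238.2 + (+0.010000)·(260) + (+0.01407)·(270) = 238.2 +2.600 +3.800 = 244.600 ft.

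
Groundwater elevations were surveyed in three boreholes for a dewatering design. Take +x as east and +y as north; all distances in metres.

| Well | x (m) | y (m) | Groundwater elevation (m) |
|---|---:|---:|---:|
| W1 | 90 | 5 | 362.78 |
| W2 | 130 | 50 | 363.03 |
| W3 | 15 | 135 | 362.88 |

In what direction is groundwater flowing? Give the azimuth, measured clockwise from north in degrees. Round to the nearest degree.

231°

Differences from W1: to W2 (Δx, Δy, Δh) = (40, 45, +0.25); to W3 = (-75, 130, +0.10).
Determinant of the coordinate differences = 40·130 − (-75)·45 = 8575.
∂h/∂x = [(+0.25)·130 − (+0.10)·45] / 8575 = +0.003265
∂h/∂y = [40·(+0.10) − (-75)·(+0.25)] / 8575 = +0.002653
Flow direction (−∇h) has components (-0.003265 E, -0.002653 N).
Azimuth = atan2(E, N) = atan2(-0.003265, -0.002653) = 230.9° ≈ 231°.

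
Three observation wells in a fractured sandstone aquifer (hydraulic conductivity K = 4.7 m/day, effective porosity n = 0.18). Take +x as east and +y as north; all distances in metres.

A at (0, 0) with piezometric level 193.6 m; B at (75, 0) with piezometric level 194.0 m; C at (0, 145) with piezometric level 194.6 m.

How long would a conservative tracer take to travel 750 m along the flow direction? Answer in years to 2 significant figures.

9.0 years

∂h/∂x = (194.0 − 193.6) / (75 − 0) = +0.005333
∂h/∂y = (194.6 − 193.6) / (145 − 0) = +0.006897
|∇h| = √(0.005333² + 0.006897²) = 0.008718
Seepage velocity v = K·i/n = 4.7 × 0.008718 / 0.18 = 0.2276 m/day.
t = 750 / 0.2276 = 3295 days = 9.02 years.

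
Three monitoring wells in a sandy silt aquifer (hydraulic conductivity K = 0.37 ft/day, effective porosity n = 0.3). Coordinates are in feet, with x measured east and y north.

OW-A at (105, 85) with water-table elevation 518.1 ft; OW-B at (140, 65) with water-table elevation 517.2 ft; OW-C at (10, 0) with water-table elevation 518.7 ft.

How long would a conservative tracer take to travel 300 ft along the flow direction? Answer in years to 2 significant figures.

30 years

Three-point gradient (reference OW-A): Δ to OW-B = (35, -20, -0.9), Δ to OW-C = (-95, -85, +0.6).
∂h/∂x = -0.01815, ∂h/∂y = +0.01323 (det = -4875).
|∇h| = √(-0.01815² + 0.01323²) = 0.02246
Seepage velocity v = K·i/n = 0.37 × 0.02246 / 0.3 = 0.0277 ft/day.
t = 300 / 0.0277 = 1.083e+04 days = 29.7 years.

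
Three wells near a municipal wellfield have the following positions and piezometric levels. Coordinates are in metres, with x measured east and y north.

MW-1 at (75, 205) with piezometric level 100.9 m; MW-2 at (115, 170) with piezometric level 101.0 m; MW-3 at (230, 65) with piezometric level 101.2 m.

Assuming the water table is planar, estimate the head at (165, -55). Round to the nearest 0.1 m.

Three-point gradient (reference MW-1): Δ to MW-2 = (40, -35, +0.1), Δ to MW-3 = (155, -140, +0.3).
∂h/∂x = +0.02000, ∂h/∂y = +0.02000 (det = -175).
h(165, -55) = 100.9 + (+0.02000)·(90) + (+0.02000)·(-260) = 100.9 +1.800 -5.200 = 97.500 m.

97.5 m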